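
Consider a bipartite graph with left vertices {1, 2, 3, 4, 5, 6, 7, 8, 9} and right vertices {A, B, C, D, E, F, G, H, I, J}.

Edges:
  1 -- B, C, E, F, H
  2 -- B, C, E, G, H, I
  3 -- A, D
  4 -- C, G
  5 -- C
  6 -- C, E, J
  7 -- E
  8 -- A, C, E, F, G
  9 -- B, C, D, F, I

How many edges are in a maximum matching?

For example, pair 1–H, 2–I, 3–D, 4–G, 5–C, 6–J, 7–E, 8–A, 9–B.
This saturates every left vertex, so 9 is the maximum.

9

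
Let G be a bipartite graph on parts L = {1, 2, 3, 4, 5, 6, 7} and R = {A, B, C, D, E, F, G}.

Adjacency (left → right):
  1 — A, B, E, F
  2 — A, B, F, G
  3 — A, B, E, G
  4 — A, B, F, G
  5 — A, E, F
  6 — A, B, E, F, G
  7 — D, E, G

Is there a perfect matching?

No

The set {1, 2, 3, 4, 5, 6} has only 5 neighbours ({A, B, E, F, G}), so by Hall's theorem at most 6 of the 7 left vertices can be matched.
Hence no matching covers every left vertex.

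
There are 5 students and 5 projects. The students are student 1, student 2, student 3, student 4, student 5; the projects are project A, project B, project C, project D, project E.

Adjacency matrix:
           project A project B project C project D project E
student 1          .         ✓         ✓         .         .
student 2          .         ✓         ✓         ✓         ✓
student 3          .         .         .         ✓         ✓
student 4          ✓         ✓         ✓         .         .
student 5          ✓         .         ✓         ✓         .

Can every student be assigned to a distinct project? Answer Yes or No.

Yes

For example, pair student 1→project B, student 2→project E, student 3→project D, student 4→project A, student 5→project C.
Every student is matched, so this is a perfect matching.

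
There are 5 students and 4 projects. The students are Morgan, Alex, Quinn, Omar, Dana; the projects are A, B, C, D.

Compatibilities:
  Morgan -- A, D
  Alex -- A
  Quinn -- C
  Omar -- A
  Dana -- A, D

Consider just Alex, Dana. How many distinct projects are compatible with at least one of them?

The union of neighbours of {Alex, Dana} is {A, D}, which has 2 elements.
Since |N(S)| = 2 ≥ |S| = 2, Hall's condition holds for this subset.

2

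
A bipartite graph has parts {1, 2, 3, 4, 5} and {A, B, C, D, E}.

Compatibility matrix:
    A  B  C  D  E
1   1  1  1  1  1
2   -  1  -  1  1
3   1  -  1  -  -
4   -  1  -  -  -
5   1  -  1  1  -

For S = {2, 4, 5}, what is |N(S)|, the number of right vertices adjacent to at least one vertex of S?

5

The union of neighbours of {2, 4, 5} is {A, B, C, D, E}, which has 5 elements.
Since |N(S)| = 5 ≥ |S| = 3, Hall's condition holds for this subset.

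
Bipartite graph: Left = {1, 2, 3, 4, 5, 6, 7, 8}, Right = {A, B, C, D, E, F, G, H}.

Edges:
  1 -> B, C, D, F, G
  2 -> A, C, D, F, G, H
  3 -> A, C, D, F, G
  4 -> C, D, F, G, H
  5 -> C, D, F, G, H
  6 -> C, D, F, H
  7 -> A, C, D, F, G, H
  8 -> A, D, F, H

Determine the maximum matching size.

A valid assignment of size 7: 1→B, 2→H, 3→A, 4→D, 5→F, 6→C, 7→G.
The set {2, 3, 4, 5, 6, 7, 8} has only 6 neighbours ({A, C, D, F, G, H}), so by Hall's theorem at most 7 of the 8 left vertices can be matched.

7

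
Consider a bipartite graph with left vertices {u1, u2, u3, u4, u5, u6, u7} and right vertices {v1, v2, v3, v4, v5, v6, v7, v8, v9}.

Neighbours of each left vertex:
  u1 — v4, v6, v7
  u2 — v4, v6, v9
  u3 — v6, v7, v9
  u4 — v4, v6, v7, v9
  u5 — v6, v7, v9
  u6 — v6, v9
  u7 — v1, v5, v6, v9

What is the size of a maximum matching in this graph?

5

One maximum matching: u1→v4, u2→v9, u3→v7, u4→v6, u7→v1.
The set {u1, u2, u3, u4, u5, u6} has only 4 neighbours ({v4, v6, v7, v9}), so by Hall's theorem at most 5 of the 7 left vertices can be matched.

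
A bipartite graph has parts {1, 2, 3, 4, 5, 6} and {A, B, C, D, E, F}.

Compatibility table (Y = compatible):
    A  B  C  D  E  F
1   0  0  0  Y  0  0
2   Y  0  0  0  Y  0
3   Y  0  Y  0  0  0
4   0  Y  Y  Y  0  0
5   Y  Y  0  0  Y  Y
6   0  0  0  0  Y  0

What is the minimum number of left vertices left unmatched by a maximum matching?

0

One maximum matching: 1-D, 2-A, 3-C, 4-B, 5-F, 6-E.
This saturates every left vertex, so 6 is the maximum.
That matches 6 of the 6, leaving 0 unmatched; no matching can do better.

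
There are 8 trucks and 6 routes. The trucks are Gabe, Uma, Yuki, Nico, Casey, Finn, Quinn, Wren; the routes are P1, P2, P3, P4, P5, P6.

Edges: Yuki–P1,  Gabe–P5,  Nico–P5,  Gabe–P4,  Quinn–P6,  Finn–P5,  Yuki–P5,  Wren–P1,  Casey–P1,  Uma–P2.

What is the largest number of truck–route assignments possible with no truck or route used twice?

5

One maximum matching: Gabe-P4, Uma-P2, Yuki-P1, Nico-P5, Quinn-P6.
The set {Yuki, Nico, Casey, Finn, Wren} has only 2 neighbours ({P1, P5}), so by Hall's theorem at most 5 of the 8 trucks can be matched.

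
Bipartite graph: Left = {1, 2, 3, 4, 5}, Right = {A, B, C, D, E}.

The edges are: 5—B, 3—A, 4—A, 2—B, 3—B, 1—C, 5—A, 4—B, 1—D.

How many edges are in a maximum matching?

For example, pair 1–C, 2–B, 3–A.
The set {2, 3, 4, 5} has only 2 neighbours ({A, B}), so by Hall's theorem at most 3 of the 5 left vertices can be matched.

3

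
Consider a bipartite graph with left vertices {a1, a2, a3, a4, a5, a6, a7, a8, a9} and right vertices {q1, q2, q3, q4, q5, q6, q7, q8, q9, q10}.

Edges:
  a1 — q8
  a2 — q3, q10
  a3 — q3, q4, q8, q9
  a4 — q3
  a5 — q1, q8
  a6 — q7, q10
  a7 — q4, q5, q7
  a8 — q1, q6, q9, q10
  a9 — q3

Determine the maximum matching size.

8

One maximum matching: a1→q8, a2→q10, a3→q4, a4→q3, a5→q1, a6→q7, a7→q5, a8→q6.
The set {a4, a9} has only 1 neighbour ({q3}), so by Hall's theorem at most 8 of the 9 left vertices can be matched.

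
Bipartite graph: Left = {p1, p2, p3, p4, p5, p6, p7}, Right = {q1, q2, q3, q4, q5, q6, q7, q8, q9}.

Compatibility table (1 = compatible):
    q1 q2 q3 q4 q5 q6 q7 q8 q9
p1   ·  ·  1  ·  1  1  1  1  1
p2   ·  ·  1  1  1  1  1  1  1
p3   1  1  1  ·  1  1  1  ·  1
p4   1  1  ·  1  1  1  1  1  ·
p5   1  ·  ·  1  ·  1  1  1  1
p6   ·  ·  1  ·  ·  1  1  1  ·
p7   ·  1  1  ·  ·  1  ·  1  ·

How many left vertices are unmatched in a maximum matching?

0

A valid assignment of size 7: p1-q3, p2-q8, p3-q1, p4-q4, p5-q9, p6-q7, p7-q6.
All 7 left vertices are matched, so no larger matching exists.
That matches 7 of the 7, leaving 0 unmatched; no matching can do better.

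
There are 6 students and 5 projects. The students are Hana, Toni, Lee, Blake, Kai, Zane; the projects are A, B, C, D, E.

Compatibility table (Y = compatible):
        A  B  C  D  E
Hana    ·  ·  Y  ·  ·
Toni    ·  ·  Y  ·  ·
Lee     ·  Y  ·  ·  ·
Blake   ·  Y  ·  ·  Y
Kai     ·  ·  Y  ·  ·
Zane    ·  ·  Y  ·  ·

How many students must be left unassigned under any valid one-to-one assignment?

3

A valid assignment of size 3: Hana→C, Lee→B, Blake→E.
The set {Hana, Toni, Kai, Zane} has only 1 neighbour ({C}), so by Hall's theorem at most 3 of the 6 students can be matched.
That matches 3 of the 6, leaving 3 unmatched; no matching can do better.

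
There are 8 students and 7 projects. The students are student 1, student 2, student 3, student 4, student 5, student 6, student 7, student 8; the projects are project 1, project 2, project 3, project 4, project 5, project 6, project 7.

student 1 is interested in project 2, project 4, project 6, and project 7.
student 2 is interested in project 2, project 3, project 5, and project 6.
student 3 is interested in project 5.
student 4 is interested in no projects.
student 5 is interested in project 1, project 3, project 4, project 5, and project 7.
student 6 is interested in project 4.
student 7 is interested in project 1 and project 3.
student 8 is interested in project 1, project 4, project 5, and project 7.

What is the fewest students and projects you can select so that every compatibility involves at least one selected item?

The 7 edges student 1–project 2, student 2–project 6, student 3–project 5, student 5–project 7, student 6–project 4, student 7–project 3, student 8–project 1 form a matching, so any vertex cover needs at least 7 vertices (one per matched edge).
Conversely {student 1, student 2, student 3, student 5, student 6, student 7, student 8} meets every edge and has exactly 7 vertices, so 7 is optimal.

7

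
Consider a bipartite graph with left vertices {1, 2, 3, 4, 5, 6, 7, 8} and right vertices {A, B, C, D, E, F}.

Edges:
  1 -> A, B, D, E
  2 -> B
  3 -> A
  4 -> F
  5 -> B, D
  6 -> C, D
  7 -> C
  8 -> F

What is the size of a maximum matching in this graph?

6

For example, pair 1–E, 2–B, 3–A, 4–F, 5–D, 6–C.
The set {2, 4, 5, 6, 7, 8} has only 4 neighbours ({B, C, D, F}), so by Hall's theorem at most 6 of the 8 left vertices can be matched.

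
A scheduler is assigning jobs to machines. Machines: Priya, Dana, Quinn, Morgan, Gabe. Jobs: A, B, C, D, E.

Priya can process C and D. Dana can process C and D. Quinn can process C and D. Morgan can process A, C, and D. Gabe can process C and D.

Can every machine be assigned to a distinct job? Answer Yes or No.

No

The set {Priya, Dana, Quinn, Gabe} has only 2 neighbours ({C, D}), so by Hall's theorem at most 3 of the 5 machines can be matched.
Hence no matching covers every machine.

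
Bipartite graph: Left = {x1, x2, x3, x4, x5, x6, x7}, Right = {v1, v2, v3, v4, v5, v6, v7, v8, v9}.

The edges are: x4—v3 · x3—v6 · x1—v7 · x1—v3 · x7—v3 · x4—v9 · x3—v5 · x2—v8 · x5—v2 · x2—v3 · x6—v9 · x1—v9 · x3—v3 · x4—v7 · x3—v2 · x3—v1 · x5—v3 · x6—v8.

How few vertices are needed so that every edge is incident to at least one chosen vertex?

6

{x3, x5, v3, v7, v8, v9} is a vertex cover of size 6: every edge has an endpoint in this set.
No smaller cover exists because x1–v3, x2–v8, x3–v6, x4–v7, x5–v2, x6–v9 is a matching of size 6, and a cover must include an endpoint of each of these disjoint edges (König's theorem).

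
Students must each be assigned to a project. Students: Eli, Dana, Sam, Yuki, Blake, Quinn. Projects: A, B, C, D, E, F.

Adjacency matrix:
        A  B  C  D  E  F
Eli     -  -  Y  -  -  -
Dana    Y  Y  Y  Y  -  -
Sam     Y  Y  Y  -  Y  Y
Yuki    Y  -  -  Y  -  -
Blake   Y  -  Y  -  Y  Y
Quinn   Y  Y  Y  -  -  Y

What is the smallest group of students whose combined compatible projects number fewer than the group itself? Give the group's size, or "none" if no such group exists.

none

A matching saturating every student exists, for instance Eli→C, Dana→D, Sam→E, Yuki→A, Blake→F, Quinn→B.
By Hall's marriage theorem, this means |N(S)| ≥ |S| for every subset S, so no violating subset exists.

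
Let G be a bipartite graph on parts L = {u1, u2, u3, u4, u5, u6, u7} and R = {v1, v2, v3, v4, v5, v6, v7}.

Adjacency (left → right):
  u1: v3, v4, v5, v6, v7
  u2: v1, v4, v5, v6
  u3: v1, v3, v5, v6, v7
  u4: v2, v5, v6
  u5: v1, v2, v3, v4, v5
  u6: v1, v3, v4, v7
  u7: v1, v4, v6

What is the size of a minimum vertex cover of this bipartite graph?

7

A maximum matching has 7 edges (e.g. u1–v4, u2–v1, u3–v3, u4–v5, u5–v2, u6–v7, u7–v6).
By König's theorem the minimum vertex cover has the same size. One such cover is {u1, u2, u3, u4, u5, u6, u7}.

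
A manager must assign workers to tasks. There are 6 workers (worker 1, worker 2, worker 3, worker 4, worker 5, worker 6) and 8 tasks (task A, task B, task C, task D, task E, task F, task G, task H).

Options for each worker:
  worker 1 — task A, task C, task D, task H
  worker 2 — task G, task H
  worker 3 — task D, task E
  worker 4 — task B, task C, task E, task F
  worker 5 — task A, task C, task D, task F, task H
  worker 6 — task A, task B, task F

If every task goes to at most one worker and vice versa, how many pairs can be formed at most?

One maximum matching: worker 1–task C, worker 2–task G, worker 3–task D, worker 4–task E, worker 5–task F, worker 6–task A.
This saturates every worker, so 6 is the maximum.

6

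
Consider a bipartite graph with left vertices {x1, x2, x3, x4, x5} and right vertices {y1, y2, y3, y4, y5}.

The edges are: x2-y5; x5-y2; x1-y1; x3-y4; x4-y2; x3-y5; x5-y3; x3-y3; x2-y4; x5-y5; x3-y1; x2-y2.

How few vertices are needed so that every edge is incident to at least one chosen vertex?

The 5 edges x1–y1, x2–y5, x3–y4, x4–y2, x5–y3 form a matching, so any vertex cover needs at least 5 vertices (one per matched edge).
Conversely {x1, x2, x3, x4, x5} meets every edge and has exactly 5 vertices, so 5 is optimal.

5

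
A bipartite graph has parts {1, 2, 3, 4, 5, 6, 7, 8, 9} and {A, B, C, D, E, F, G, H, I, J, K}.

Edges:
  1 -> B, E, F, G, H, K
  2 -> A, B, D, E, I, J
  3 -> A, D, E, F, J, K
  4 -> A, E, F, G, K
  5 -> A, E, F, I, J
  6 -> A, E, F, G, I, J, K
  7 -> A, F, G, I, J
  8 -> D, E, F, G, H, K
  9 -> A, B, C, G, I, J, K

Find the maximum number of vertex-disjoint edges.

One maximum matching: 1-H, 2-B, 3-A, 4-E, 5-I, 6-G, 7-F, 8-K, 9-J.
All 9 left vertices are matched, so no larger matching exists.

9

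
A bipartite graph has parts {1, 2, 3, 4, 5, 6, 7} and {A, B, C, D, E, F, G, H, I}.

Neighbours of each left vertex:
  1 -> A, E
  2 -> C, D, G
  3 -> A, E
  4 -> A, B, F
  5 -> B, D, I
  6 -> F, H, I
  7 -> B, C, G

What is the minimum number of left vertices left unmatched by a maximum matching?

One maximum matching: 1–A, 2–G, 3–E, 4–F, 5–D, 6–H, 7–B.
This saturates every left vertex, so 7 is the maximum.
That matches 7 of the 7, leaving 0 unmatched; no matching can do better.

0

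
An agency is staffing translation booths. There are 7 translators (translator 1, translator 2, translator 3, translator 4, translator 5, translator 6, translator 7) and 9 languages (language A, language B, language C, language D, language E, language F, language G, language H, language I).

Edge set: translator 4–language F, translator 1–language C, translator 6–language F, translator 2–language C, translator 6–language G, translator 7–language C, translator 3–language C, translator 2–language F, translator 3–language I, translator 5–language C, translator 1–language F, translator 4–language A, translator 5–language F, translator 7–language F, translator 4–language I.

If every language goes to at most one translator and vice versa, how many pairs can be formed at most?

5

For example, pair translator 1→language C, translator 2→language F, translator 3→language I, translator 4→language A, translator 6→language G.
The set {translator 1, translator 2, translator 5, translator 7} has only 2 neighbours ({language C, language F}), so by Hall's theorem at most 5 of the 7 translators can be matched.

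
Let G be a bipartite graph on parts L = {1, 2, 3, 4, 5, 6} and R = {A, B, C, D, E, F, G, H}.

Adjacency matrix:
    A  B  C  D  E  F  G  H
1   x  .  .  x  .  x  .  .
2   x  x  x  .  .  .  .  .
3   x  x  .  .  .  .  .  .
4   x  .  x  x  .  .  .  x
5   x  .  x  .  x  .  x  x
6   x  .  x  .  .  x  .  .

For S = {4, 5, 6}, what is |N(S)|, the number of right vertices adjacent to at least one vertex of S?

7

The union of neighbours of {4, 5, 6} is {A, C, D, E, F, G, H}, which has 7 elements.
Since |N(S)| = 7 ≥ |S| = 3, Hall's condition holds for this subset.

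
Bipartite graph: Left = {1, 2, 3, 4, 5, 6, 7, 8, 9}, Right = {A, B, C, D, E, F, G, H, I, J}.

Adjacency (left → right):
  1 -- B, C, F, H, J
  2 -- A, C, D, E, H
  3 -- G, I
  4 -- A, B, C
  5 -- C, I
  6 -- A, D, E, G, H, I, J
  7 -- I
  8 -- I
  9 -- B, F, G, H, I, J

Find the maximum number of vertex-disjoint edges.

One maximum matching: 1-H, 2-E, 3-G, 4-B, 5-C, 6-A, 7-I, 9-J.
The set {7, 8} has only 1 neighbour ({I}), so by Hall's theorem at most 8 of the 9 left vertices can be matched.

8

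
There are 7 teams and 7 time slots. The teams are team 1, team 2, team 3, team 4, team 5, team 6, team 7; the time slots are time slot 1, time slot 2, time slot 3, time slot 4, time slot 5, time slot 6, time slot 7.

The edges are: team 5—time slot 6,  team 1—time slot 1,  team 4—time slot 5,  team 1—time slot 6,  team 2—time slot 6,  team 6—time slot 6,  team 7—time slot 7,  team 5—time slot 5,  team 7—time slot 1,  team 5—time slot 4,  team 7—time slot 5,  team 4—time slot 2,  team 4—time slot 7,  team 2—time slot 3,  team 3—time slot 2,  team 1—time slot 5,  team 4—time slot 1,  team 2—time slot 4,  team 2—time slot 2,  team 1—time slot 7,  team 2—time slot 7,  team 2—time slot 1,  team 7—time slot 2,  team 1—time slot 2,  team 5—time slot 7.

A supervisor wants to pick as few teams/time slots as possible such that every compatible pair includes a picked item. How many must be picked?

7

{team 1, team 2, team 3, team 4, team 5, team 6, team 7} is a vertex cover of size 7: every edge has an endpoint in this set.
No smaller cover exists because team 1–time slot 7, team 2–time slot 3, team 3–time slot 2, team 4–time slot 1, team 5–time slot 4, team 6–time slot 6, team 7–time slot 5 is a matching of size 7, and a cover must include an endpoint of each of these disjoint edges (König's theorem).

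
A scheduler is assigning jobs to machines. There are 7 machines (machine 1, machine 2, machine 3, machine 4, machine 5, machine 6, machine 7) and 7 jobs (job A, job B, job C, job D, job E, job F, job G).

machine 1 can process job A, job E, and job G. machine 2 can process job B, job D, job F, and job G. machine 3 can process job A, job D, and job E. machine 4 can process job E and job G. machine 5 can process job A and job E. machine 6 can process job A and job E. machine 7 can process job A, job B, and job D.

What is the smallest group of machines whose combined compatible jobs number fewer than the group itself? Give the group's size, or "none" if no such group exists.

4

Take S = {machine 1, machine 4, machine 5, machine 6}. Its neighbourhood is {job A, job E, job G}, so |N(S)| = 3 < |S| = 4.
Every subset of size less than 4 has at least as many neighbours as members, so 4 is the minimum.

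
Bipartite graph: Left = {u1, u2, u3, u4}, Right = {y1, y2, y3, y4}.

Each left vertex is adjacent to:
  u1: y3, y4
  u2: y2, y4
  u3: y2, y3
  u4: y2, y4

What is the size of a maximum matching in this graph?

3

A valid assignment of size 3: u1-y4, u2-y2, u3-y3.
The set {u1, u2, u3, u4} has only 3 neighbours ({y2, y3, y4}), so by Hall's theorem at most 3 of the 4 left vertices can be matched.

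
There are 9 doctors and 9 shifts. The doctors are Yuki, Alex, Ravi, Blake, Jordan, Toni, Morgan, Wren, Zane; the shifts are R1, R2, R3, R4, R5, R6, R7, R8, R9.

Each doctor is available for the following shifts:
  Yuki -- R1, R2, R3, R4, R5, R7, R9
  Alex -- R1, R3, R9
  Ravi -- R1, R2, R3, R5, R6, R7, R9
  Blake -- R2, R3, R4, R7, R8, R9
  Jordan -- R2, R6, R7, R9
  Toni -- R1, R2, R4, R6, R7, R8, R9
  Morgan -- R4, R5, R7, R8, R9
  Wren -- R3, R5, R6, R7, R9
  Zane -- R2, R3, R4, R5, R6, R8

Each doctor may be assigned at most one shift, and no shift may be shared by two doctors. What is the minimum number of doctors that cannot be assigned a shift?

One maximum matching: Yuki–R2, Alex–R1, Ravi–R9, Blake–R8, Jordan–R7, Toni–R4, Morgan–R5, Wren–R3, Zane–R6.
This saturates every doctor, so 9 is the maximum.
That matches 9 of the 9, leaving 0 unmatched; no matching can do better.

0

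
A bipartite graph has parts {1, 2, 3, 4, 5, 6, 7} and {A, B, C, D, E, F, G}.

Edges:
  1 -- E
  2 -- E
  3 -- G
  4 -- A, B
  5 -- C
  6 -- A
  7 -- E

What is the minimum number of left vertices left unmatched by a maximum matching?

2

For example, pair 1-E, 3-G, 4-B, 5-C, 6-A.
The set {1, 2, 7} has only 1 neighbour ({E}), so by Hall's theorem at most 5 of the 7 left vertices can be matched.
That matches 5 of the 7, leaving 2 unmatched; no matching can do better.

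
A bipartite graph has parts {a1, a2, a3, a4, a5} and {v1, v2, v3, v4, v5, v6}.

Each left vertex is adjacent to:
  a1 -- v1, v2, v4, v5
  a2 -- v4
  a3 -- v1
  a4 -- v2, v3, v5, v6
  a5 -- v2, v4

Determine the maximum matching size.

A valid assignment of size 5: a1–v5, a2–v4, a3–v1, a4–v6, a5–v2.
All 5 left vertices are matched, so no larger matching exists.

5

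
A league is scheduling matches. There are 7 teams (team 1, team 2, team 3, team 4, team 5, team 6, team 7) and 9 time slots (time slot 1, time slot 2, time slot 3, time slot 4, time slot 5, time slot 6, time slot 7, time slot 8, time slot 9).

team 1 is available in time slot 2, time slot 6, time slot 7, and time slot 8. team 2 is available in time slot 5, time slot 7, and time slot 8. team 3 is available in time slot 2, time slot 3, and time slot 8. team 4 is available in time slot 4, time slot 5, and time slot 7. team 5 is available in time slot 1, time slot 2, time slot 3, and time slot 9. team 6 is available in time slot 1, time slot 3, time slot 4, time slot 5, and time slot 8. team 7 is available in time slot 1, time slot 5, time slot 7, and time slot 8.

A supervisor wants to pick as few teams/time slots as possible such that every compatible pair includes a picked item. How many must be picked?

A maximum matching has 7 edges (e.g. team 1–time slot 2, team 2–time slot 7, team 3–time slot 3, team 4–time slot 4, team 5–time slot 9, team 6–time slot 5, team 7–time slot 8).
By König's theorem the minimum vertex cover has the same size. One such cover is {team 1, team 2, team 3, team 4, team 5, team 6, team 7}.

7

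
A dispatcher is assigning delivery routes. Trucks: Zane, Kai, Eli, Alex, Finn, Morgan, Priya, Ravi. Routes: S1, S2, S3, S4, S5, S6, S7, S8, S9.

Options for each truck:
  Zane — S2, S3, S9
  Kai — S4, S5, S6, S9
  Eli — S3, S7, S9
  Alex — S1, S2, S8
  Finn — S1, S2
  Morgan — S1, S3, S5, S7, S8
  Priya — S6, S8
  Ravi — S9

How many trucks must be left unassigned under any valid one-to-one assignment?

For example, pair Zane-S2, Kai-S4, Eli-S7, Alex-S8, Finn-S1, Morgan-S3, Priya-S6, Ravi-S9.
All 8 trucks are matched, so no larger matching exists.
That matches 8 of the 8, leaving 0 unmatched; no matching can do better.

0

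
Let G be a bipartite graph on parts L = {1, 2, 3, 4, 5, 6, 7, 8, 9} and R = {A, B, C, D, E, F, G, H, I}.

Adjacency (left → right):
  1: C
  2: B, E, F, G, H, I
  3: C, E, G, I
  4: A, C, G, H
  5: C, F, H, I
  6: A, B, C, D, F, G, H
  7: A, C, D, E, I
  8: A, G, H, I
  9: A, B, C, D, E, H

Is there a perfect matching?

Yes

For example, pair 1→C, 2→B, 3→E, 4→H, 5→F, 6→G, 7→D, 8→I, 9→A.
Every left vertex is matched, so this is a perfect matching.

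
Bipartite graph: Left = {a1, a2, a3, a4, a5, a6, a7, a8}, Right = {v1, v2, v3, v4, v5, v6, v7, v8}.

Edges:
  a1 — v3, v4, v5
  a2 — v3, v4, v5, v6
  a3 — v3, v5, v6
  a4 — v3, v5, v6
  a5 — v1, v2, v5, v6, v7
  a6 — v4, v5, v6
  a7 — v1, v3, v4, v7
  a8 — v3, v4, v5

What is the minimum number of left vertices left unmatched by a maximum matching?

One maximum matching: a1–v4, a2–v5, a3–v3, a4–v6, a5–v2, a7–v7.
The set {a1, a2, a3, a4, a6, a8} has only 4 neighbours ({v3, v4, v5, v6}), so by Hall's theorem at most 6 of the 8 left vertices can be matched.
That matches 6 of the 8, leaving 2 unmatched; no matching can do better.

2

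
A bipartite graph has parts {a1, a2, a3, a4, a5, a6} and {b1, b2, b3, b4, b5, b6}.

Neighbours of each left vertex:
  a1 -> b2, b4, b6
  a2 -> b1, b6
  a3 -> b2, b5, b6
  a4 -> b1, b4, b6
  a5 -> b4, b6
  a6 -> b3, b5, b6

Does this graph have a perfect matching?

Yes

For example, pair a1-b2, a2-b1, a3-b5, a4-b4, a5-b6, a6-b3.
Every left vertex is matched, so this is a perfect matching.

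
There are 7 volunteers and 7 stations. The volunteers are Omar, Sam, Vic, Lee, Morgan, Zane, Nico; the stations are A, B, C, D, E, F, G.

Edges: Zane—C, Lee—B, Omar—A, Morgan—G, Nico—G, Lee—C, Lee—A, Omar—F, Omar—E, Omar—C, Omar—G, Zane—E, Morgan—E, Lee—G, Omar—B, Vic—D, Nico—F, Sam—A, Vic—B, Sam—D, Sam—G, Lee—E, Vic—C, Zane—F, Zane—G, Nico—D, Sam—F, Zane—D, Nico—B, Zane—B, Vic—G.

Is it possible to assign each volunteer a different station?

Yes

A valid assignment of size 7: Omar→G, Sam→D, Vic→C, Lee→A, Morgan→E, Zane→F, Nico→B.
All 7 volunteers are covered.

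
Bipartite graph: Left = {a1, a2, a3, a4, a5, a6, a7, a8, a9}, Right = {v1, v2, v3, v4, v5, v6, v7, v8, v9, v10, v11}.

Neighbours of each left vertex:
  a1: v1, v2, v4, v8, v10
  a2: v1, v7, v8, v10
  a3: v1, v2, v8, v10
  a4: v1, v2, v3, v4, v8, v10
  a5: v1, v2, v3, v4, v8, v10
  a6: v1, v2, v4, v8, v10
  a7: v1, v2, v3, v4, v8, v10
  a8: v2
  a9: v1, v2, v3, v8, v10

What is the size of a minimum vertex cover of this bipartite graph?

7

The 7 edges a1–v4, a2–v7, a3–v8, a4–v3, a5–v1, a6–v2, a7–v10 form a matching, so any vertex cover needs at least 7 vertices (one per matched edge).
Conversely {a2, v1, v2, v3, v4, v8, v10} meets every edge and has exactly 7 vertices, so 7 is optimal.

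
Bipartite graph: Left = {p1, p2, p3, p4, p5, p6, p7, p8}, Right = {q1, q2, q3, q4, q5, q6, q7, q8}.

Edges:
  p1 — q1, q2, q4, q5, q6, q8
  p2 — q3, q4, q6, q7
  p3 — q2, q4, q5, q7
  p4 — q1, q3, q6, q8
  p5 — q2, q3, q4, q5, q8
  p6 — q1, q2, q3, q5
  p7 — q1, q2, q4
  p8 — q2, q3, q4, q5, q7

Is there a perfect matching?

Yes

One maximum matching: p1-q6, p2-q7, p3-q2, p4-q3, p5-q8, p6-q5, p7-q1, p8-q4.
All 8 left vertices are covered.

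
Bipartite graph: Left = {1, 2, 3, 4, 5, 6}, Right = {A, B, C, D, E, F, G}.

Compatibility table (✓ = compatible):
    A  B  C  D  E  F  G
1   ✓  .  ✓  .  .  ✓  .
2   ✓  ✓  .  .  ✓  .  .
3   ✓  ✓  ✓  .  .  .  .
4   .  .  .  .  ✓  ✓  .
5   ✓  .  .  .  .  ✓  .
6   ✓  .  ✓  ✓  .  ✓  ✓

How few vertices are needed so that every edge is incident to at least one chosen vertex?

{1, 2, 3, 4, 5, 6} is a vertex cover of size 6: every edge has an endpoint in this set.
No smaller cover exists because 1–C, 2–A, 3–B, 4–E, 5–F, 6–G is a matching of size 6, and a cover must include an endpoint of each of these disjoint edges (König's theorem).

6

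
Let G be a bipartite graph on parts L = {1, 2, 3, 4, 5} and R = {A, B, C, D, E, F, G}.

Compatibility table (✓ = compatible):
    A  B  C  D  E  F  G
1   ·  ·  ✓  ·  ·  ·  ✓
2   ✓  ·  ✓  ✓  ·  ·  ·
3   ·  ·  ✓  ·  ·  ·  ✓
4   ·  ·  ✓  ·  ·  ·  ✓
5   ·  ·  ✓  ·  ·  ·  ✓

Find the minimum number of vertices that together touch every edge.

A maximum matching has 3 edges (e.g. 1–G, 2–D, 3–C).
By König's theorem the minimum vertex cover has the same size. One such cover is {2, C, G}.

3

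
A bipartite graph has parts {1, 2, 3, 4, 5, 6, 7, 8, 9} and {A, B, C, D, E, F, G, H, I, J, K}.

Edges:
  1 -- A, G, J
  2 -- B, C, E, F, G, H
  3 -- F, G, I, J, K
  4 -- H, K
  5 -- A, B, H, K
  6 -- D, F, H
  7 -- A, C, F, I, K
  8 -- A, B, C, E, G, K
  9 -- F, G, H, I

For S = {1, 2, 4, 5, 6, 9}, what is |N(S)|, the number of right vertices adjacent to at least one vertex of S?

11

The union of neighbours of {1, 2, 4, 5, 6, 9} is {A, B, C, D, E, F, G, H, I, J, K}, which has 11 elements.
Since |N(S)| = 11 ≥ |S| = 6, Hall's condition holds for this subset.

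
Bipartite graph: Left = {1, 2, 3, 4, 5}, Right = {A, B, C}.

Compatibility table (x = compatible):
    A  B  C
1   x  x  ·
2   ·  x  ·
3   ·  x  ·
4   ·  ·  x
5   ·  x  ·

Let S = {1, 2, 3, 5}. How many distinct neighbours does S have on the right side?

2

The union of neighbours of {1, 2, 3, 5} is {A, B}, which has 2 elements.
Since |N(S)| = 2 < |S| = 4, Hall's condition fails for this subset.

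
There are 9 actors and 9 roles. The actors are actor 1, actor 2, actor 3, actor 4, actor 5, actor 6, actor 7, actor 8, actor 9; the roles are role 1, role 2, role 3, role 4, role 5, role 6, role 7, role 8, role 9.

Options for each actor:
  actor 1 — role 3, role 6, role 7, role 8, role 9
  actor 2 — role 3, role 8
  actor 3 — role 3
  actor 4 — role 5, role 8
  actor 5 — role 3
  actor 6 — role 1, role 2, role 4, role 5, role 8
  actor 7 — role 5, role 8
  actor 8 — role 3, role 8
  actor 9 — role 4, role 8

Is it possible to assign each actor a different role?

No

The set {actor 2, actor 3, actor 4, actor 5, actor 7, actor 8} has only 3 neighbours ({role 3, role 5, role 8}), so by Hall's theorem at most 6 of the 9 actors can be matched.
Hence no matching covers every actor.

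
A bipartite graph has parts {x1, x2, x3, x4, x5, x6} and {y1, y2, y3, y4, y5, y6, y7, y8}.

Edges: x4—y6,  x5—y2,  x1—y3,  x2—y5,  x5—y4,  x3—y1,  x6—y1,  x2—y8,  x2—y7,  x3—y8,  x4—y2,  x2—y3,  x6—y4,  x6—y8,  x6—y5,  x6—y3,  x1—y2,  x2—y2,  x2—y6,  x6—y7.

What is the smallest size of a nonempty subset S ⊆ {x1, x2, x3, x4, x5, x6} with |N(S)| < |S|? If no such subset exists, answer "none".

A matching saturating every left vertex exists, for instance x1→y3, x2→y6, x3→y1, x4→y2, x5→y4, x6→y7.
By Hall's marriage theorem, this means |N(S)| ≥ |S| for every subset S, so no violating subset exists.

none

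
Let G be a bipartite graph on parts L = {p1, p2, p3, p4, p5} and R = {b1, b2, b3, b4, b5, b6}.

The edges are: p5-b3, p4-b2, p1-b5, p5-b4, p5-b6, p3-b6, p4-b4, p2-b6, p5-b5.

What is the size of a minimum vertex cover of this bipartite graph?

4

{p1, p4, p5, b6} is a vertex cover of size 4: every edge has an endpoint in this set.
No smaller cover exists because p1–b5, p2–b6, p4–b4, p5–b3 is a matching of size 4, and a cover must include an endpoint of each of these disjoint edges (König's theorem).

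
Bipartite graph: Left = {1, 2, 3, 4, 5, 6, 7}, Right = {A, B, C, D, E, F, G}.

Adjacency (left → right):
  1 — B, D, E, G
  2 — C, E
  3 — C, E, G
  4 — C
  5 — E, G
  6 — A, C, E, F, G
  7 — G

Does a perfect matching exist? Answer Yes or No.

No

The set {2, 3, 4, 5, 7} has only 3 neighbours ({C, E, G}), so by Hall's theorem at most 5 of the 7 left vertices can be matched.
Hence no matching covers every left vertex.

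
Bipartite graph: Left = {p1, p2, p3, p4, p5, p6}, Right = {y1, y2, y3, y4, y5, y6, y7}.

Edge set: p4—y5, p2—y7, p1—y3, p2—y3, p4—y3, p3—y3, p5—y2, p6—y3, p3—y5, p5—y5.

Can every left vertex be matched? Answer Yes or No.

The set {p1, p3, p4, p6} has only 2 neighbours ({y3, y5}), so by Hall's theorem at most 4 of the 6 left vertices can be matched.
Hence no matching covers every left vertex.

No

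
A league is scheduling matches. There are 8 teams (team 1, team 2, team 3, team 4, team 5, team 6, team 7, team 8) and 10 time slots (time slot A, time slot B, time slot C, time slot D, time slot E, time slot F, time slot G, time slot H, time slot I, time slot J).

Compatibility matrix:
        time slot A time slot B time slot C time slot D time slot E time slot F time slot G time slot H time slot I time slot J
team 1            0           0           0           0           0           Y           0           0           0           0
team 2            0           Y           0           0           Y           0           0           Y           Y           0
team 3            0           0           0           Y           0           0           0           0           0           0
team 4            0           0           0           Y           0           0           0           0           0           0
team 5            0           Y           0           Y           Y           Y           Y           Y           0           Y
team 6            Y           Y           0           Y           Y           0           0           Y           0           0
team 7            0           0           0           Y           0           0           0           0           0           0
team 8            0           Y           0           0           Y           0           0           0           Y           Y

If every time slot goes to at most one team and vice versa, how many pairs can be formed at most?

For example, pair team 1→time slot F, team 2→time slot H, team 3→time slot D, team 5→time slot J, team 6→time slot E, team 8→time slot I.
The set {team 3, team 4, team 7} has only 1 neighbour ({time slot D}), so by Hall's theorem at most 6 of the 8 teams can be matched.

6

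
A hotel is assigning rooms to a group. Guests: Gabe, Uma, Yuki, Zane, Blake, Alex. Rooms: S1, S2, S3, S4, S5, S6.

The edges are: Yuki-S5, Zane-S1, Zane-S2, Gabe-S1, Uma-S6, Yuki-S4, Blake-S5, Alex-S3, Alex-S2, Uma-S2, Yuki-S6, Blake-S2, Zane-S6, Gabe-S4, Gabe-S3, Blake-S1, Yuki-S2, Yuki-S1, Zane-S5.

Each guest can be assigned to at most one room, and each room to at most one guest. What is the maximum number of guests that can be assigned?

6

One maximum matching: Gabe–S3, Uma–S6, Yuki–S4, Zane–S5, Blake–S1, Alex–S2.
All 6 guests are matched, so no larger matching exists.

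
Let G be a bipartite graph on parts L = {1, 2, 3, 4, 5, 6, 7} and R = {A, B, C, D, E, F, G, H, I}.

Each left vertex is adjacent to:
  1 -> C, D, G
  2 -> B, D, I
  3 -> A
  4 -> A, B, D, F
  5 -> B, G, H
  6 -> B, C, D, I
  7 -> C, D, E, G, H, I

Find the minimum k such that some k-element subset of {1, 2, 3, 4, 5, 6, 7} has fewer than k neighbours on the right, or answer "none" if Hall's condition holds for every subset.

none

A matching saturating every left vertex exists, for instance 1→D, 2→I, 3→A, 4→F, 5→B, 6→C, 7→G.
By Hall's marriage theorem, this means |N(S)| ≥ |S| for every subset S, so no violating subset exists.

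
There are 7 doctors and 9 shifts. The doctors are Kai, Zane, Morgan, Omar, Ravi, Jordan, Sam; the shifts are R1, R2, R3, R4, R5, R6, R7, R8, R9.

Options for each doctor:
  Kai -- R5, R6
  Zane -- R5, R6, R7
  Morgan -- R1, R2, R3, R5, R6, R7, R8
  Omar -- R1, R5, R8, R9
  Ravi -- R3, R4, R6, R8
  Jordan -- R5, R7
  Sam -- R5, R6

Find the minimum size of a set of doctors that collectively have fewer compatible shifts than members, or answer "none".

4

Take S = {Kai, Zane, Jordan, Sam}. Its neighbourhood is {R5, R6, R7}, so |N(S)| = 3 < |S| = 4.
Every subset of size less than 4 has at least as many neighbours as members, so 4 is the minimum.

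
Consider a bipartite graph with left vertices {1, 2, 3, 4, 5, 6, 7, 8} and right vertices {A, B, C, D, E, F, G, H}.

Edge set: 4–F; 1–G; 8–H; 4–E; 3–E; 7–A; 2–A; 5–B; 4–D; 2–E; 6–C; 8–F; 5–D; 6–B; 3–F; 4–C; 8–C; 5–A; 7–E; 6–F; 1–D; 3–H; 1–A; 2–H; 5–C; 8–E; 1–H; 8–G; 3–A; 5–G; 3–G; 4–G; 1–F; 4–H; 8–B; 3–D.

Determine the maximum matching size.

8

A valid assignment of size 8: 1→F, 2→H, 3→D, 4→E, 5→B, 6→C, 7→A, 8→G.
This saturates every left vertex, so 8 is the maximum.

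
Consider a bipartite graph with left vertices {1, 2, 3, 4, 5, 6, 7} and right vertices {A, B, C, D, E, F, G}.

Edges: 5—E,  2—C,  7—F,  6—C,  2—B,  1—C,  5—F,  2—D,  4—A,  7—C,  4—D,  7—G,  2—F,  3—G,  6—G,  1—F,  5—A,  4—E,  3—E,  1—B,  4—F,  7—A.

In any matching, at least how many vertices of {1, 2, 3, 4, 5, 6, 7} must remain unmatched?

0

One maximum matching: 1–B, 2–C, 3–E, 4–D, 5–A, 6–G, 7–F.
This saturates every left vertex, so 7 is the maximum.
That matches 7 of the 7, leaving 0 unmatched; no matching can do better.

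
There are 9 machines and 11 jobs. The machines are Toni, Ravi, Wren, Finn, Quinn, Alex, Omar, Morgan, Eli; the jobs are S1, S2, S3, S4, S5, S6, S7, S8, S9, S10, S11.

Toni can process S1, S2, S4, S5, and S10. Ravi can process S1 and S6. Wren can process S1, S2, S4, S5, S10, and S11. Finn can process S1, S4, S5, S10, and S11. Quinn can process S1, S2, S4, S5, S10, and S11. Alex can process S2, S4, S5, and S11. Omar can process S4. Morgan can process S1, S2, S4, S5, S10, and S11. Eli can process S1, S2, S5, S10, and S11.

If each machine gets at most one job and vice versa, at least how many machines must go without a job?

2

A valid assignment of size 7: Toni→S10, Ravi→S6, Wren→S1, Finn→S11, Quinn→S2, Alex→S5, Omar→S4.
The set {Toni, Wren, Finn, Quinn, Alex, Omar, Morgan, Eli} has only 6 neighbours ({S1, S10, S11, S2, S4, S5}), so by Hall's theorem at most 7 of the 9 machines can be matched.
That matches 7 of the 9, leaving 2 unmatched; no matching can do better.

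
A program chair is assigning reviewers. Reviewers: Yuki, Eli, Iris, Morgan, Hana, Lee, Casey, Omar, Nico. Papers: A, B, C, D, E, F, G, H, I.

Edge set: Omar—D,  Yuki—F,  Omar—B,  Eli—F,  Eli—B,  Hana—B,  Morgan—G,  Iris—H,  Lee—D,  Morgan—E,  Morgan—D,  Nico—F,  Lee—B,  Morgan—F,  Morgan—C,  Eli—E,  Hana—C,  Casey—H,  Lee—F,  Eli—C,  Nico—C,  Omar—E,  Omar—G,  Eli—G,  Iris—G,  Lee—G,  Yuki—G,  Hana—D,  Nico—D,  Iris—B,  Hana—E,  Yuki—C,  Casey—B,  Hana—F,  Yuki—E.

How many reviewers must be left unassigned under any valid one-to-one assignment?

2

For example, pair Yuki→C, Eli→G, Iris→H, Morgan→D, Hana→E, Lee→F, Casey→B.
The set {Yuki, Eli, Iris, Morgan, Hana, Lee, Casey, Omar, Nico} has only 7 neighbours ({B, C, D, E, F, G, H}), so by Hall's theorem at most 7 of the 9 reviewers can be matched.
That matches 7 of the 9, leaving 2 unmatched; no matching can do better.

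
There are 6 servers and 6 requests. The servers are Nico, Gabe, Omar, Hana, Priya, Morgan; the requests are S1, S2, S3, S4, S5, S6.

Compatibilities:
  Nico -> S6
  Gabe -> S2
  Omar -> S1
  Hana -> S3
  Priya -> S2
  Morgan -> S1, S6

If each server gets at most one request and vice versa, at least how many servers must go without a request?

2

A valid assignment of size 4: Nico→S6, Gabe→S2, Omar→S1, Hana→S3.
The set {Nico, Gabe, Omar, Priya, Morgan} has only 3 neighbours ({S1, S2, S6}), so by Hall's theorem at most 4 of the 6 servers can be matched.
That matches 4 of the 6, leaving 2 unmatched; no matching can do better.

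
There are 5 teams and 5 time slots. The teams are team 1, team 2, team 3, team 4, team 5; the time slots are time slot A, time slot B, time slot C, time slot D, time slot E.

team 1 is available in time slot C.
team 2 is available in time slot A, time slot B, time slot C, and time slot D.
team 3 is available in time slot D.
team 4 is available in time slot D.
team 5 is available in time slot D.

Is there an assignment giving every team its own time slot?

No

The set {team 3, team 4, team 5} has only 1 neighbour ({time slot D}), so by Hall's theorem at most 3 of the 5 teams can be matched.
Hence no matching covers every team.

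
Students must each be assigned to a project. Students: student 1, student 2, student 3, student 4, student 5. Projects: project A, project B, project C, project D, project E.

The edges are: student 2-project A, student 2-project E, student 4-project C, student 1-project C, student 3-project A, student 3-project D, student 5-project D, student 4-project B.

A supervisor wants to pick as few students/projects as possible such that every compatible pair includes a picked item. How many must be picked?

A maximum matching has 5 edges (e.g. student 1–project C, student 2–project E, student 3–project A, student 4–project B, student 5–project D).
By König's theorem the minimum vertex cover has the same size. One such cover is {student 1, student 2, student 3, student 4, student 5}.

5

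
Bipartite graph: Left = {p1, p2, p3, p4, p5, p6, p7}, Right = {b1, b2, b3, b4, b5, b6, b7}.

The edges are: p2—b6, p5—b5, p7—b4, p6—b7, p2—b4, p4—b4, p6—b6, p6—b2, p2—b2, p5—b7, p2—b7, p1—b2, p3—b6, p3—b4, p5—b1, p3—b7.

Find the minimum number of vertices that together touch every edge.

5

A maximum matching has 5 edges (e.g. p1–b2, p2–b6, p3–b7, p4–b4, p5–b5).
By König's theorem the minimum vertex cover has the same size. One such cover is {p5, b2, b4, b6, b7}.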